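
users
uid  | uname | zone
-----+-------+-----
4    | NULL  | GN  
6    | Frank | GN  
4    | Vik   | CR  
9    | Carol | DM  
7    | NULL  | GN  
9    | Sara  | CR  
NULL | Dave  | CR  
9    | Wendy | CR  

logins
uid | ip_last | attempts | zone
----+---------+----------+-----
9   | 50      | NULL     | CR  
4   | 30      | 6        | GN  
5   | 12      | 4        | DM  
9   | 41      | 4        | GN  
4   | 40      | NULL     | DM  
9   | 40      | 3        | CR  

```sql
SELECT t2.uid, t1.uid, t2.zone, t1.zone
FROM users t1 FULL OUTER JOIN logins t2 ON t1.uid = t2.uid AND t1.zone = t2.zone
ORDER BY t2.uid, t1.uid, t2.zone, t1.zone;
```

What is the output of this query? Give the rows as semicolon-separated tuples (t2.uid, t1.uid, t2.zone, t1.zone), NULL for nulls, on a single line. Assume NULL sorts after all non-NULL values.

(4, 4, GN, GN); (4, NULL, DM, NULL); (5, NULL, DM, NULL); (9, 9, CR, CR); (9, 9, CR, CR); (9, 9, CR, CR); (9, 9, CR, CR); (9, NULL, GN, NULL); (NULL, 4, NULL, CR); (NULL, 6, NULL, GN); (NULL, 7, NULL, GN); (NULL, 9, NULL, DM); (NULL, NULL, NULL, CR)

FULL OUTER JOIN keeps every row from both sides; unmatched rows get NULL for the other side's columns.
Matching on t1.uid = t2.uid AND t1.zone = t2.zone. A NULL in a compared column never satisfies the condition.
Matched pairs: 5; unmatched t1 rows kept: 5; unmatched t2 rows kept: 3.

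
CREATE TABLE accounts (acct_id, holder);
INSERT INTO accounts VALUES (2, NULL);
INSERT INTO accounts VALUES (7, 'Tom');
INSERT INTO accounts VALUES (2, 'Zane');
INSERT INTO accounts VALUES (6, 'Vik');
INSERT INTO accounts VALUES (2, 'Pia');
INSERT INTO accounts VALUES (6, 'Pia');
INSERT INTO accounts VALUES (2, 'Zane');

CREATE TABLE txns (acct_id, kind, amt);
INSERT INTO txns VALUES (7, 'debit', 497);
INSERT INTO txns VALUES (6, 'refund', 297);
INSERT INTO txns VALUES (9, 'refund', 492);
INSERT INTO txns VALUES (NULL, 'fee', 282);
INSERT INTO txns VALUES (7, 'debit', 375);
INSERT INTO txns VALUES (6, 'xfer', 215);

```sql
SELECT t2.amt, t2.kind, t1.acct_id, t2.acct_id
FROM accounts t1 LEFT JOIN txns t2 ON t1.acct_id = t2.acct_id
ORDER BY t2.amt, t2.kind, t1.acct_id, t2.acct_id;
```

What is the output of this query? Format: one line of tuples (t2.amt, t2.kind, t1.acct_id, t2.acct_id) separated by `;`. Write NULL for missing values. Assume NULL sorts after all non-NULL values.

LEFT JOIN keeps every row from `accounts`; unmatched rows get NULL for `txns`'s columns.
Matching on t1.acct_id = t2.acct_id. A NULL in a compared column never satisfies the condition.
- acct_id=2: no t2 row matches, row kept with t2 columns NULL.
- acct_id=7: 2 matching t2 row(s), so 2 row(s) emitted.
- acct_id=2: no t2 row matches, row kept with t2 columns NULL.
- acct_id=6: 2 matching t2 row(s), so 2 row(s) emitted.
- acct_id=2: no t2 row matches, row kept with t2 columns NULL.
- acct_id=6: 2 matching t2 row(s), so 2 row(s) emitted.
- acct_id=2: no t2 row matches, row kept with t2 columns NULL.
After projecting and ordering:
t2.amt | t2.kind | t1.acct_id | t2.acct_id
215 | xfer | 6 | 6
215 | xfer | 6 | 6
297 | refund | 6 | 6
297 | refund | 6 | 6
375 | debit | 7 | 7
497 | debit | 7 | 7
NULL | NULL | 2 | NULL
NULL | NULL | 2 | NULL
NULL | NULL | 2 | NULL
NULL | NULL | 2 | NULL

(215, xfer, 6, 6); (215, xfer, 6, 6); (297, refund, 6, 6); (297, refund, 6, 6); (375, debit, 7, 7); (497, debit, 7, 7); (NULL, NULL, 2, NULL); (NULL, NULL, 2, NULL); (NULL, NULL, 2, NULL); (NULL, NULL, 2, NULL)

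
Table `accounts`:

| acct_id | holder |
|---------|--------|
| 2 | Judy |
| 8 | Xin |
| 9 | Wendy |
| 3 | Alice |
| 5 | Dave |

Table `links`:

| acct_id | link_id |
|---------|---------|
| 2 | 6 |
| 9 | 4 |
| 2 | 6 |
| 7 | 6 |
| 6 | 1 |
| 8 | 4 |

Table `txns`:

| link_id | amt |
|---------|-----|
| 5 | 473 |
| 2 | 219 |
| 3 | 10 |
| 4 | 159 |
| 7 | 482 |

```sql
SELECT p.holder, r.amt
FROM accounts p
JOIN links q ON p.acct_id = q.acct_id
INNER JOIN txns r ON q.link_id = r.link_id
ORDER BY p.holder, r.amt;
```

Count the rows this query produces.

Step 1 — p INNER JOIN q on acct_id → 4 row(s).
Then INNER JOIN `txns r` on link_id: keep only rows whose q.link_id appears in r.
Result: 2 row(s).

2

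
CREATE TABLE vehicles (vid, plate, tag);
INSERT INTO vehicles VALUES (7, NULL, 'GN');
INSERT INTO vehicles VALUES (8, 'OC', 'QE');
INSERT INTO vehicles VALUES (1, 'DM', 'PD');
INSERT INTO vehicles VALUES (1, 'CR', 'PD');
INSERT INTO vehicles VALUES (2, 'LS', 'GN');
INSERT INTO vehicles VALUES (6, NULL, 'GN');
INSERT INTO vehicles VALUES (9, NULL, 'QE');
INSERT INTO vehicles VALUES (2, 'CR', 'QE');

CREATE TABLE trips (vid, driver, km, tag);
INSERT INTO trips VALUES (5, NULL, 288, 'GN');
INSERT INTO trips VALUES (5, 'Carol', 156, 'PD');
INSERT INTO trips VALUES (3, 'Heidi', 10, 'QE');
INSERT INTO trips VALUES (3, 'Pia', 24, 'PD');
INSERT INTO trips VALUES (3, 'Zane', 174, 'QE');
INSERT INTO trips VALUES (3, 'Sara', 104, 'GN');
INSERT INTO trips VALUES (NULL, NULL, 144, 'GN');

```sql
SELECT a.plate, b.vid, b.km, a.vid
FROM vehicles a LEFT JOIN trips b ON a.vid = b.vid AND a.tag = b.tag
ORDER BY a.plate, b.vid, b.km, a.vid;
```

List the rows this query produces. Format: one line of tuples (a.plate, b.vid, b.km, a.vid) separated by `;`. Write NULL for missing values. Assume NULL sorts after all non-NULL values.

LEFT JOIN keeps every row from `vehicles`; unmatched rows get NULL for `trips`'s columns.
Matching on a.vid = b.vid AND a.tag = b.tag. A NULL in a compared column never satisfies the condition.
- a[0] vid=7, tag=GN → no match; kept with NULLs on the b side.
- a[1] vid=8, tag=QE → no match; kept with NULLs on the b side.
- a[2] vid=1, tag=PD → no match; kept with NULLs on the b side.
- a[3] vid=1, tag=PD → no match; kept with NULLs on the b side.
- a[4] vid=2, tag=GN → no match; kept with NULLs on the b side.
- a[5] vid=6, tag=GN → no match; kept with NULLs on the b side.
- a[6] vid=9, tag=QE → no match; kept with NULLs on the b side.
- a[7] vid=2, tag=QE → no match; kept with NULLs on the b side.
After projecting and ordering:
a.plate | b.vid | b.km | a.vid
CR | NULL | NULL | 1
CR | NULL | NULL | 2
DM | NULL | NULL | 1
LS | NULL | NULL | 2
OC | NULL | NULL | 8
NULL | NULL | NULL | 6
NULL | NULL | NULL | 7
NULL | NULL | NULL | 9

(CR, NULL, NULL, 1); (CR, NULL, NULL, 2); (DM, NULL, NULL, 1); (LS, NULL, NULL, 2); (OC, NULL, NULL, 8); (NULL, NULL, NULL, 6); (NULL, NULL, NULL, 7); (NULL, NULL, NULL, 9)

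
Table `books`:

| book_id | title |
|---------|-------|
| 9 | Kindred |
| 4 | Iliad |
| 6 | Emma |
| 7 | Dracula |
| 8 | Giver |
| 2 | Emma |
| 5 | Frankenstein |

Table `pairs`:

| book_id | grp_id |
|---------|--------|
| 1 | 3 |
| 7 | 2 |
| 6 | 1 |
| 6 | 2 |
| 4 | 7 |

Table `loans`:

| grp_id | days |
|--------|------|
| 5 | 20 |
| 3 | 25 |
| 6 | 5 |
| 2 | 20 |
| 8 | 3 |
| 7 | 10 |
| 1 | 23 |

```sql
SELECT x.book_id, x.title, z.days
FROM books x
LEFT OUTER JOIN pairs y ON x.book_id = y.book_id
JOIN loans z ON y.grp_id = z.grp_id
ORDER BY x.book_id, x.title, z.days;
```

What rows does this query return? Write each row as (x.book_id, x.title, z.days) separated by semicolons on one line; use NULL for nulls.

Joins associate left-to-right: books LEFT JOIN pairs on book_id gives 8 intermediate row(s).
Then INNER JOIN `loans z` on grp_id: keep only rows whose y.grp_id appears in z.

(4, Iliad, 10); (6, Emma, 20); (6, Emma, 23); (7, Dracula, 20)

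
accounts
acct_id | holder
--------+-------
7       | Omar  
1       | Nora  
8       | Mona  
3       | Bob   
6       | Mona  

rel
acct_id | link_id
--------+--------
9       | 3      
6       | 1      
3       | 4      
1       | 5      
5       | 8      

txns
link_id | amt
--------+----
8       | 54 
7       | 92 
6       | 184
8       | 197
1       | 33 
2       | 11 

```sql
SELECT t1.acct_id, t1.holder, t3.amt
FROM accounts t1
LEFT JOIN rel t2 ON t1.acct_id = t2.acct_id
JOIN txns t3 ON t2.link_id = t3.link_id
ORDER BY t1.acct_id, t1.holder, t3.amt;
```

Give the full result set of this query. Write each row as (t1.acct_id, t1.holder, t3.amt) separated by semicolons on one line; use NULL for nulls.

Step 1 — t1 LEFT JOIN t2 on acct_id → 5 row(s).
Then INNER JOIN `txns t3` on link_id: keep only rows whose t2.link_id appears in t3.

(6, Mona, 33)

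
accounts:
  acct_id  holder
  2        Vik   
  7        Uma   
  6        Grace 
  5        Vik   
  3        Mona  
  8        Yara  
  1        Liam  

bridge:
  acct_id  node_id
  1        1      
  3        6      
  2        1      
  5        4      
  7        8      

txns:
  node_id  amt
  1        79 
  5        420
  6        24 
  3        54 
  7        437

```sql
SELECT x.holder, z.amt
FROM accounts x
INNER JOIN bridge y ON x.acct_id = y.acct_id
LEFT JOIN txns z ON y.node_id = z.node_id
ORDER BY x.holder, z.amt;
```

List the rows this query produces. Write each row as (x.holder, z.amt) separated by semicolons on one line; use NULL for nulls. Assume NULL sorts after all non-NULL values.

(Liam, 79); (Mona, 24); (Uma, NULL); (Vik, 79); (Vik, NULL)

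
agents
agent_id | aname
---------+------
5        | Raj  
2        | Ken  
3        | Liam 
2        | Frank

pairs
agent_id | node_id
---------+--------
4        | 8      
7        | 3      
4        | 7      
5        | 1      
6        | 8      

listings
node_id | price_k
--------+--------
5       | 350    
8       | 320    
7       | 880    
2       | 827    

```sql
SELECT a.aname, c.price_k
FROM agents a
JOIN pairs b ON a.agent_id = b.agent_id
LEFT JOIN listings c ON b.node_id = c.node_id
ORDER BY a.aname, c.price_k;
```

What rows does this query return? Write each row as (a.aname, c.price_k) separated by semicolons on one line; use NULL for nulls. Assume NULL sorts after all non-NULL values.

(Raj, NULL)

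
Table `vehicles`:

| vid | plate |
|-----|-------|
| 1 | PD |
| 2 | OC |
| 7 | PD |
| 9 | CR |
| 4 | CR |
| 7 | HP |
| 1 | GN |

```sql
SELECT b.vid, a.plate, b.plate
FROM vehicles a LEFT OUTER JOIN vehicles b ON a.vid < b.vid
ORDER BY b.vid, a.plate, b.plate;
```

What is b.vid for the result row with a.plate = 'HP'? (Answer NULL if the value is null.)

9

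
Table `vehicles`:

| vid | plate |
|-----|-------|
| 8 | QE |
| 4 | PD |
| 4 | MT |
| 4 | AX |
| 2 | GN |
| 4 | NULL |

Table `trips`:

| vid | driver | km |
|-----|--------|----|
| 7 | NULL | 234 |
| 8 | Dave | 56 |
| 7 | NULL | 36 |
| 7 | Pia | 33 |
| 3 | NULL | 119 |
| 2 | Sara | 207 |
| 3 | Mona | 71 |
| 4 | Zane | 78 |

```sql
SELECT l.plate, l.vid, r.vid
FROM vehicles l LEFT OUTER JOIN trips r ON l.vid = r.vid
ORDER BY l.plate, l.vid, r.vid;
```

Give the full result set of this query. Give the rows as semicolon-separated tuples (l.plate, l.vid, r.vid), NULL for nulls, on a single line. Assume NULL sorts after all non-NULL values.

(AX, 4, 4); (GN, 2, 2); (MT, 4, 4); (PD, 4, 4); (QE, 8, 8); (NULL, 4, 4)

LEFT JOIN keeps every row from `vehicles`; unmatched rows get NULL for `trips`'s columns.
Matching on l.vid = r.vid.
- l (vid=8) pairs with 1 row(s) of r.
- l (vid=4) pairs with 1 row(s) of r.
- l (vid=4) pairs with 1 row(s) of r.
- l (vid=4) pairs with 1 row(s) of r.
- l (vid=2) pairs with 1 row(s) of r.
- l (vid=4) pairs with 1 row(s) of r.
After projecting and ordering:
l.plate | l.vid | r.vid
AX | 4 | 4
GN | 2 | 2
MT | 4 | 4
PD | 4 | 4
QE | 8 | 8
NULL | 4 | 4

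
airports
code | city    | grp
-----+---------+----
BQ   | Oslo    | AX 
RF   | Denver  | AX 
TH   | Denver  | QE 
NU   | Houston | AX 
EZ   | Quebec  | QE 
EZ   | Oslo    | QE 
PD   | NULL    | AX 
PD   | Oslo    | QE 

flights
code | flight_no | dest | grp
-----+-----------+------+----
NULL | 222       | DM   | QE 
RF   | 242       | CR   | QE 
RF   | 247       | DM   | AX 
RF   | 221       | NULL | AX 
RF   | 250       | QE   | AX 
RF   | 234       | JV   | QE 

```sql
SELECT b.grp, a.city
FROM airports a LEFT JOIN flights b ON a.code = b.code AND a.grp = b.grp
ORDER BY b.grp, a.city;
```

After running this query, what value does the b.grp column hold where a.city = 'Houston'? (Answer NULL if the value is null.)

NULL

LEFT JOIN keeps every row from `airports`; unmatched rows get NULL for `flights`'s columns.
Matching on a.code = b.code AND a.grp = b.grp. A NULL in a compared column never satisfies the condition.
- a[0] code=BQ, grp=AX → no match; kept with NULLs on the b side.
- a[1] code=RF, grp=AX → 3 match(es) in b → 3 row(s).
- a[2] code=TH, grp=QE → no match; kept with NULLs on the b side.
- a[3] code=NU, grp=AX → no match; kept with NULLs on the b side.
- a[4] code=EZ, grp=QE → no match; kept with NULLs on the b side.
- a[5] code=EZ, grp=QE → no match; kept with NULLs on the b side.
- a[6] code=PD, grp=AX → no match; kept with NULLs on the b side.
- a[7] code=PD, grp=QE → no match; kept with NULLs on the b side.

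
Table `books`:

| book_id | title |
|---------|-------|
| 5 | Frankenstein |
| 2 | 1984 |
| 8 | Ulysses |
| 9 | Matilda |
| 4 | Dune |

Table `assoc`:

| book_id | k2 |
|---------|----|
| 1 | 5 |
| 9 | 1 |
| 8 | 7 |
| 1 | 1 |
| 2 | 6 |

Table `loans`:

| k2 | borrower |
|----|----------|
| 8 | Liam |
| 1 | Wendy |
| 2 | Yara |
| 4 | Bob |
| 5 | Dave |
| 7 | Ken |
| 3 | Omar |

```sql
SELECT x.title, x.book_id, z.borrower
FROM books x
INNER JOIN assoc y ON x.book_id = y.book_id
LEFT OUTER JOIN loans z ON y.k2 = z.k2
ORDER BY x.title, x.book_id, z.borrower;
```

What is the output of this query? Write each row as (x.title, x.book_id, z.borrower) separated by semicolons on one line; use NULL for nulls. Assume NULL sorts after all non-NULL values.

Joins associate left-to-right: books INNER JOIN assoc on book_id gives 3 intermediate row(s).
Then LEFT JOIN `loans z` on k2: each of those 3 rows is kept; rows whose y.k2 has no match in z get NULL for z's columns.

(1984, 2, NULL); (Matilda, 9, Wendy); (Ulysses, 8, Ken)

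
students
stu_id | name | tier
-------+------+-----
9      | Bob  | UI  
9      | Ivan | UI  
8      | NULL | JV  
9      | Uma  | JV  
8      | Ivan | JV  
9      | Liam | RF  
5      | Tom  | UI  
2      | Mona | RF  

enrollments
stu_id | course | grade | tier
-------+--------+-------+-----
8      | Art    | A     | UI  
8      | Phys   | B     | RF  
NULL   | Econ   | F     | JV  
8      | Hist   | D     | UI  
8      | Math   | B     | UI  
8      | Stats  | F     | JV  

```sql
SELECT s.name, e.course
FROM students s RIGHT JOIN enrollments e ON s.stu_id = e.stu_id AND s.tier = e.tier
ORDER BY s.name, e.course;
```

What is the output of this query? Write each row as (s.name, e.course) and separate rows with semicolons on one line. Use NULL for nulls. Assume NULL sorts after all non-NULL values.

RIGHT JOIN keeps every row from `enrollments`; unmatched rows get NULL for `students`'s columns.
Matching on s.stu_id = e.stu_id AND s.tier = e.tier. A NULL in a compared column never satisfies the condition.
Matched pairs: 2; unmatched e rows kept: 5.

(Ivan, Stats); (NULL, Art); (NULL, Econ); (NULL, Hist); (NULL, Math); (NULL, Phys); (NULL, Stats)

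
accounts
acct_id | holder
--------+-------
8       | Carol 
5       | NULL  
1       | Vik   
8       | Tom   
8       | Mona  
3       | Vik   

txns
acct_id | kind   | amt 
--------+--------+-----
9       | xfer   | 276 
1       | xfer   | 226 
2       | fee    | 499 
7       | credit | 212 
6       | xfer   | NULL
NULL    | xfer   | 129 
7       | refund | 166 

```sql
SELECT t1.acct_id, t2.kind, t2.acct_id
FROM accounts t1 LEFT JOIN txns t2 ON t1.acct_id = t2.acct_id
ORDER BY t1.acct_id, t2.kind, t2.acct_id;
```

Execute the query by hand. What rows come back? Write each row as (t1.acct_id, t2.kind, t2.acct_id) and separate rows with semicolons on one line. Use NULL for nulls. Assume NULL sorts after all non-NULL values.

LEFT JOIN keeps every row from `accounts`; unmatched rows get NULL for `txns`'s columns.
Matching on t1.acct_id = t2.acct_id. A NULL in a compared column never satisfies the condition.
- t1[0] acct_id=8 → no match; kept with NULLs on the t2 side.
- t1[1] acct_id=5 → no match; kept with NULLs on the t2 side.
- t1[2] acct_id=1 → 1 match(es) in t2 → 1 row(s).
- t1[3] acct_id=8 → no match; kept with NULLs on the t2 side.
- t1[4] acct_id=8 → no match; kept with NULLs on the t2 side.
- t1[5] acct_id=3 → no match; kept with NULLs on the t2 side.
After projecting and ordering:
t1.acct_id | t2.kind | t2.acct_id
1 | xfer | 1
3 | NULL | NULL
5 | NULL | NULL
8 | NULL | NULL
8 | NULL | NULL
8 | NULL | NULL

(1, xfer, 1); (3, NULL, NULL); (5, NULL, NULL); (8, NULL, NULL); (8, NULL, NULL); (8, NULL, NULL)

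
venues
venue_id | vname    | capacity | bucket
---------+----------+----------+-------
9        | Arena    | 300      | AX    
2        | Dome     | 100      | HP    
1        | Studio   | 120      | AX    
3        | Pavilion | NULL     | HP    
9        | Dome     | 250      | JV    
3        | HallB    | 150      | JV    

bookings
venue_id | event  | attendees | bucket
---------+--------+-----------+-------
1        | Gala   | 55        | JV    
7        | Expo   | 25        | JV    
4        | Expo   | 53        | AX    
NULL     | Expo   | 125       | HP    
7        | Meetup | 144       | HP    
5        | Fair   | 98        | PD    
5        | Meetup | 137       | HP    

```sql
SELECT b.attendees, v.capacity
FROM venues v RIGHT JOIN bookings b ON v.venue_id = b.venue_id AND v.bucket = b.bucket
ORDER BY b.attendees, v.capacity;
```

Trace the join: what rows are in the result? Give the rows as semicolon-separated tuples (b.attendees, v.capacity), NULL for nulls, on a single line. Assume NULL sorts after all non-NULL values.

RIGHT JOIN keeps every row from `bookings`; unmatched rows get NULL for `venues`'s columns.
Matching on v.venue_id = b.venue_id AND v.bucket = b.bucket. A NULL in a compared column never satisfies the condition.
- v (venue_id=9, bucket=AX) has no partner in b.
- v (venue_id=2, bucket=HP) has no partner in b.
- v (venue_id=1, bucket=AX) has no partner in b.
- v (venue_id=3, bucket=HP) has no partner in b.
- v (venue_id=9, bucket=JV) has no partner in b.
- v (venue_id=3, bucket=JV) has no partner in b.
- 7 b row(s) had no v match → kept, v columns NULL.
After projecting and ordering:
b.attendees | v.capacity
25 | NULL
53 | NULL
55 | NULL
98 | NULL
125 | NULL
137 | NULL
144 | NULL

(25, NULL); (53, NULL); (55, NULL); (98, NULL); (125, NULL); (137, NULL); (144, NULL)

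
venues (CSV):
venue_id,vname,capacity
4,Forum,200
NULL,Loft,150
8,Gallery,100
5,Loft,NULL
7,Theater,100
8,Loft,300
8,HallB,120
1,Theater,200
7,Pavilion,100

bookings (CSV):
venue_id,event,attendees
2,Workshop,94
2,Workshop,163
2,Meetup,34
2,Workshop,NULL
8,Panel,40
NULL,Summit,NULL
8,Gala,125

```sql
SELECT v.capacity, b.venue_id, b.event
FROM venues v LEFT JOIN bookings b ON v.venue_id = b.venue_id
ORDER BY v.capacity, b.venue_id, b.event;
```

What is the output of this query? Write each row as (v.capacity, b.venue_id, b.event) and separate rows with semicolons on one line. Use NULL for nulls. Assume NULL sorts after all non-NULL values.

LEFT JOIN keeps every row from `venues`; unmatched rows get NULL for `bookings`'s columns.
Matching on v.venue_id = b.venue_id. A NULL in a compared column never satisfies the condition.
- v[0] venue_id=4 → no match; kept with NULLs on the b side.
- v[1] venue_id=NULL → no match; kept with NULLs on the b side.
- v[2] venue_id=8 → 2 match(es) in b → 2 row(s).
- v[3] venue_id=5 → no match; kept with NULLs on the b side.
- v[4] venue_id=7 → no match; kept with NULLs on the b side.
- v[5] venue_id=8 → 2 match(es) in b → 2 row(s).
- v[6] venue_id=8 → 2 match(es) in b → 2 row(s).
- v[7] venue_id=1 → no match; kept with NULLs on the b side.
- v[8] venue_id=7 → no match; kept with NULLs on the b side.

(100, 8, Gala); (100, 8, Panel); (100, NULL, NULL); (100, NULL, NULL); (120, 8, Gala); (120, 8, Panel); (150, NULL, NULL); (200, NULL, NULL); (200, NULL, NULL); (300, 8, Gala); (300, 8, Panel); (NULL, NULL, NULL)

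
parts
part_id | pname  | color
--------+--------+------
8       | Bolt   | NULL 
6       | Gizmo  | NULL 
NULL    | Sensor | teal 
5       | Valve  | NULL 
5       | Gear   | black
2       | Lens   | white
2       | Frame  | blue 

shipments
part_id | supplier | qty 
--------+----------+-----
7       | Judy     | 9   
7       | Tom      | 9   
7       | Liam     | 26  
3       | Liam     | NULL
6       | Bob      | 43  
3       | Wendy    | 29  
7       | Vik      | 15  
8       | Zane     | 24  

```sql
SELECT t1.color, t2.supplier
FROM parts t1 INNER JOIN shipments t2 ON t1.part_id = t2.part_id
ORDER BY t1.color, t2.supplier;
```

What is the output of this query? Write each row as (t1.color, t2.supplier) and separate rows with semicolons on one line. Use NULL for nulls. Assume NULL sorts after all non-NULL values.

(NULL, Bob); (NULL, Zane)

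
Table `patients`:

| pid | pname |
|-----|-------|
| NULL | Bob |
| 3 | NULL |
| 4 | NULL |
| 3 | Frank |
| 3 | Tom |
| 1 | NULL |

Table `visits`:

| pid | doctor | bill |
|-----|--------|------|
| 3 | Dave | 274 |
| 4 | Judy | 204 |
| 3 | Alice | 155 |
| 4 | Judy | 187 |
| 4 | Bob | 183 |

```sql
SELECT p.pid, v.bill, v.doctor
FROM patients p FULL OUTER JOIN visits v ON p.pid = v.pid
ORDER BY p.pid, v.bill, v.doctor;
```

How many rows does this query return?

11

FULL OUTER JOIN keeps every row from both sides; unmatched rows get NULL for the other side's columns.
Matching on p.pid = v.pid. A NULL in a compared column never satisfies the condition.
Matched pairs: 9; unmatched p rows kept: 2; unmatched v rows kept: 0.
Total: 9 matched + 2 padded = 11 rows.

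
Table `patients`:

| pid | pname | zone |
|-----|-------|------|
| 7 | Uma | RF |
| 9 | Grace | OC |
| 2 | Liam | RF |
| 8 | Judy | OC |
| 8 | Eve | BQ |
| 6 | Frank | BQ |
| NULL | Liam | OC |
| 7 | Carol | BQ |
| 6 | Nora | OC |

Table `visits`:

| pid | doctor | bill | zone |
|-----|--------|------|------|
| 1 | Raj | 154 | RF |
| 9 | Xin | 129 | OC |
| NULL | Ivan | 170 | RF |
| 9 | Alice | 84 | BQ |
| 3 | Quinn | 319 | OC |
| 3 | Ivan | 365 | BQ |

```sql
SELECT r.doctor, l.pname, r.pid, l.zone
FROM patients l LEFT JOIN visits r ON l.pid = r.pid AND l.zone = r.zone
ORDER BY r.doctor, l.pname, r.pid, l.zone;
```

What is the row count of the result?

9

LEFT JOIN keeps every row from `patients`; unmatched rows get NULL for `visits`'s columns.
Matching on l.pid = r.pid AND l.zone = r.zone. A NULL in a compared column never satisfies the condition.
- l[0] pid=7, zone=RF → no match; kept with NULLs on the r side.
- l[1] pid=9, zone=OC → 1 match(es) in r → 1 row(s).
- l[2] pid=2, zone=RF → no match; kept with NULLs on the r side.
- l[3] pid=8, zone=OC → no match; kept with NULLs on the r side.
- l[4] pid=8, zone=BQ → no match; kept with NULLs on the r side.
- l[5] pid=6, zone=BQ → no match; kept with NULLs on the r side.
- l[6] pid=NULL, zone=OC → no match; kept with NULLs on the r side.
- l[7] pid=7, zone=BQ → no match; kept with NULLs on the r side.
- l[8] pid=6, zone=OC → no match; kept with NULLs on the r side.
Total: 1 matched + 8 padded = 9 rows.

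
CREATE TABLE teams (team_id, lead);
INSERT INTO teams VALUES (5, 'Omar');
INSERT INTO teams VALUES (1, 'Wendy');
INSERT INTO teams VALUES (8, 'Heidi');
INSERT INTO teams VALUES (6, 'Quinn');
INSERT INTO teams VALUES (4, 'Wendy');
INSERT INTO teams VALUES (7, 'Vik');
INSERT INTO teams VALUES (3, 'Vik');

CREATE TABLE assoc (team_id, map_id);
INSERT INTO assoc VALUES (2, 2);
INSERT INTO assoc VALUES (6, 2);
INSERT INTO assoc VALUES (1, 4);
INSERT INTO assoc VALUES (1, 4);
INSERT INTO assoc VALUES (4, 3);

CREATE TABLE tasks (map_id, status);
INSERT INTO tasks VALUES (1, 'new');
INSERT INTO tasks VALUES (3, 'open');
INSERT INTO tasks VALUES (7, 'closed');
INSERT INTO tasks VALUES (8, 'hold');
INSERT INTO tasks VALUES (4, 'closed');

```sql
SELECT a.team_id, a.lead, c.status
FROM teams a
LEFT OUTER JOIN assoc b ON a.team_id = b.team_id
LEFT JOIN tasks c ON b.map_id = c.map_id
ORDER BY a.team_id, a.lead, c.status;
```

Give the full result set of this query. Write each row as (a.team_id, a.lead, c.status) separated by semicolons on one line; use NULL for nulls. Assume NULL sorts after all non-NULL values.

Step 1 — a LEFT JOIN b on team_id → 8 row(s).
Then LEFT JOIN `tasks c` on map_id: each of those 8 rows is kept; rows whose b.map_id has no match in c get NULL for c's columns.

(1, Wendy, closed); (1, Wendy, closed); (3, Vik, NULL); (4, Wendy, open); (5, Omar, NULL); (6, Quinn, NULL); (7, Vik, NULL); (8, Heidi, NULL)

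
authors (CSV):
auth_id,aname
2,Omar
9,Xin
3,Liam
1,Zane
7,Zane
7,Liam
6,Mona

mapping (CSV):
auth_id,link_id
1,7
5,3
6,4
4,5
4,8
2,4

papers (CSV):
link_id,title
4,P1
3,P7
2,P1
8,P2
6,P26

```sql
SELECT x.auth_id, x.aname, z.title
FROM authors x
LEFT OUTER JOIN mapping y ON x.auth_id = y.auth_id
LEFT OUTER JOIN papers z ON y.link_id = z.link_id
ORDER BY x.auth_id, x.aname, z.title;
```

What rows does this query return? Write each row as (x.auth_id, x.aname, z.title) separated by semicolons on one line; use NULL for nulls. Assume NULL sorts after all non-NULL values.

(1, Zane, NULL); (2, Omar, P1); (3, Liam, NULL); (6, Mona, P1); (7, Liam, NULL); (7, Zane, NULL); (9, Xin, NULL)

Joins associate left-to-right: authors LEFT JOIN mapping on auth_id gives 7 intermediate row(s).
Then LEFT JOIN `papers z` on link_id: each of those 7 rows is kept; rows whose y.link_id has no match in z get NULL for z's columns.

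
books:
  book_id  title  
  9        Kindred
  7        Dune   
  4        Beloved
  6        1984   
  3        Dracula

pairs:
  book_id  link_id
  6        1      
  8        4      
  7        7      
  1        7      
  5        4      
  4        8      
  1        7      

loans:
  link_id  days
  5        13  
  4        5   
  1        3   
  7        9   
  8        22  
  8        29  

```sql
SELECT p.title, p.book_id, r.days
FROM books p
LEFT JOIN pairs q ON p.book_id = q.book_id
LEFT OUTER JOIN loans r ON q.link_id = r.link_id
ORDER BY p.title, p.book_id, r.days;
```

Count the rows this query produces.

Evaluate left to right. First `books p LEFT JOIN pairs q` on book_id: 5 row(s).
Then LEFT JOIN `loans r` on link_id: each of those 5 rows is kept; rows whose q.link_id has no match in r get NULL for r's columns.
Result: 6 row(s).

6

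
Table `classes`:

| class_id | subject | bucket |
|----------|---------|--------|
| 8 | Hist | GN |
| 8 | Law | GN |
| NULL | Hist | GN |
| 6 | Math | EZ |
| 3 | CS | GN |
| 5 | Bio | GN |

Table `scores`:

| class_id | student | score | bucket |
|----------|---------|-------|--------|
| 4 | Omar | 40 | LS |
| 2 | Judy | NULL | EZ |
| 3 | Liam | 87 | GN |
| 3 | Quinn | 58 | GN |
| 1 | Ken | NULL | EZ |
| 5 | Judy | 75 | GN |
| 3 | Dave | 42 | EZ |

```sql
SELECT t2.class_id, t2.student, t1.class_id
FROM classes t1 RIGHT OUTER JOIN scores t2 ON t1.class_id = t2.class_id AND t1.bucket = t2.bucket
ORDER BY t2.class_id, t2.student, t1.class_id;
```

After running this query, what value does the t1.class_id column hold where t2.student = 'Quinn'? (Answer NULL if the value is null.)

3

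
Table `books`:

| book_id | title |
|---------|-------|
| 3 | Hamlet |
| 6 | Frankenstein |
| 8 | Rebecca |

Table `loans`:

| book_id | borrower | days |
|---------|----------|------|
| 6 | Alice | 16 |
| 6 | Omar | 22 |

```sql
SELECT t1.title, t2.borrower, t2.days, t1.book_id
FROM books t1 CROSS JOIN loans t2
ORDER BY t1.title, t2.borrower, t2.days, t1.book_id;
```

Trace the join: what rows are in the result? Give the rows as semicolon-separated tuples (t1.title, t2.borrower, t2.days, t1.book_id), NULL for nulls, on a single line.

CROSS JOIN pairs every row of `books` with every row of `loans`: 3 × 2 = 6 rows.
After projecting and ordering:
t1.title | t2.borrower | t2.days | t1.book_id
Frankenstein | Alice | 16 | 6
Frankenstein | Omar | 22 | 6
Hamlet | Alice | 16 | 3
Hamlet | Omar | 22 | 3
Rebecca | Alice | 16 | 8
Rebecca | Omar | 22 | 8

(Frankenstein, Alice, 16, 6); (Frankenstein, Omar, 22, 6); (Hamlet, Alice, 16, 3); (Hamlet, Omar, 22, 3); (Rebecca, Alice, 16, 8); (Rebecca, Omar, 22, 8)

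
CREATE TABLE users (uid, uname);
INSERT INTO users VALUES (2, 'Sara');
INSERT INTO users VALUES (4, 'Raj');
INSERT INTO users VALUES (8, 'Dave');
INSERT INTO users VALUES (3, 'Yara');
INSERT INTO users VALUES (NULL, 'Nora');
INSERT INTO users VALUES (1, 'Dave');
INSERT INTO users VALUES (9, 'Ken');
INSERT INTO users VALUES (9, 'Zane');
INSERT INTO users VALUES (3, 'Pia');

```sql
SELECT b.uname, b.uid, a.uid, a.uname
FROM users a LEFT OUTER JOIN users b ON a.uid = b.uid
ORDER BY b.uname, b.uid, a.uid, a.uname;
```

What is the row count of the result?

13

LEFT JOIN keeps every row from `users a`; unmatched rows get NULL for `users b`'s columns.
Matching on a.uid = b.uid. A NULL in a compared column never satisfies the condition.
- a[0] uid=2 → 1 match(es) in b → 1 row(s).
- a[1] uid=4 → 1 match(es) in b → 1 row(s).
- a[2] uid=8 → 1 match(es) in b → 1 row(s).
- a[3] uid=3 → 2 match(es) in b → 2 row(s).
- a[4] uid=NULL → no match; kept with NULLs on the b side.
- a[5] uid=1 → 1 match(es) in b → 1 row(s).
- a[6] uid=9 → 2 match(es) in b → 2 row(s).
- a[7] uid=9 → 2 match(es) in b → 2 row(s).
- a[8] uid=3 → 2 match(es) in b → 2 row(s).
Total: 12 matched + 1 padded = 13 rows.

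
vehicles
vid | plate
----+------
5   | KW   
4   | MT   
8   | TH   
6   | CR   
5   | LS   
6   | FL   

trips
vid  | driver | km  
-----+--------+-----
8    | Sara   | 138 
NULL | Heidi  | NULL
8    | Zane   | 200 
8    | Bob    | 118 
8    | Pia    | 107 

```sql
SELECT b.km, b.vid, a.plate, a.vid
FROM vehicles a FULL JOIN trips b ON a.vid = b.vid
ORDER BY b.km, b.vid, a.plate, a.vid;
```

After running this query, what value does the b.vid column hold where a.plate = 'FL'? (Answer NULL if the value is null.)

NULL

FULL OUTER JOIN keeps every row from both sides; unmatched rows get NULL for the other side's columns.
Matching on a.vid = b.vid. A NULL in a compared column never satisfies the condition.
- a (vid=5) has no partner → padded with NULL.
- a (vid=4) has no partner → padded with NULL.
- a (vid=8) pairs with 4 row(s) of b.
- a (vid=6) has no partner → padded with NULL.
- a (vid=5) has no partner → padded with NULL.
- a (vid=6) has no partner → padded with NULL.
- 1 b row(s) had no a match → kept, a columns NULL.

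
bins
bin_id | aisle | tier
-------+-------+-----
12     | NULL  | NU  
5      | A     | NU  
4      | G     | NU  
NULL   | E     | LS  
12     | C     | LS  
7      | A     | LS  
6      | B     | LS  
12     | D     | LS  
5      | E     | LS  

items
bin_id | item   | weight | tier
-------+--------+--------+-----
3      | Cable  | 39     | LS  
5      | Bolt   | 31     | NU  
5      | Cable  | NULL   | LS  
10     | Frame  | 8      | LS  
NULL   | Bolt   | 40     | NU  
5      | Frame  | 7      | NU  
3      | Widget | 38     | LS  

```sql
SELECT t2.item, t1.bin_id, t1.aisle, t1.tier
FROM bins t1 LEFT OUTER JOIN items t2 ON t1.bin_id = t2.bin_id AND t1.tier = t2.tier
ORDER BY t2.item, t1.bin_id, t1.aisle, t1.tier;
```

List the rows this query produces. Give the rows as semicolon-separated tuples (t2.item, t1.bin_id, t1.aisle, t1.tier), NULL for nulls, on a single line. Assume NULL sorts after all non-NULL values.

LEFT JOIN keeps every row from `bins`; unmatched rows get NULL for `items`'s columns.
Matching on t1.bin_id = t2.bin_id AND t1.tier = t2.tier. A NULL in a compared column never satisfies the condition.
Matched pairs: 3; unmatched t1 rows kept: 7.

(Bolt, 5, A, NU); (Cable, 5, E, LS); (Frame, 5, A, NU); (NULL, 4, G, NU); (NULL, 6, B, LS); (NULL, 7, A, LS); (NULL, 12, C, LS); (NULL, 12, D, LS); (NULL, 12, NULL, NU); (NULL, NULL, E, LS)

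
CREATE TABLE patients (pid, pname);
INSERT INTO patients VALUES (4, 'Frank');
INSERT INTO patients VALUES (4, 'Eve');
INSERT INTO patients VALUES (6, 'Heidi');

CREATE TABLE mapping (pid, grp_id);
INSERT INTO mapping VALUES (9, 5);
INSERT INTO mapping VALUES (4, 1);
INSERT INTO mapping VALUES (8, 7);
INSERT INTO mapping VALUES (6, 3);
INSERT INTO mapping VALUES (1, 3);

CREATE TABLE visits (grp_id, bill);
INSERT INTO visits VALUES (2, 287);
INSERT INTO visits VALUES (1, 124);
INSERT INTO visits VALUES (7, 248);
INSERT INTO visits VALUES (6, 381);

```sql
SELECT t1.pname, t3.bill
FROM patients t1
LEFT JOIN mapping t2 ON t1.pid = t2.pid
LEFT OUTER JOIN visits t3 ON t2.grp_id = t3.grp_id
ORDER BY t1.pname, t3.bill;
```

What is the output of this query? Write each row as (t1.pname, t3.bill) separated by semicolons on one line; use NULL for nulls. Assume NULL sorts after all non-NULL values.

(Eve, 124); (Frank, 124); (Heidi, NULL)

Joins associate left-to-right: patients LEFT JOIN mapping on pid gives 3 intermediate row(s).
Then LEFT JOIN `visits t3` on grp_id: each of those 3 rows is kept; rows whose t2.grp_id has no match in t3 get NULL for t3's columns.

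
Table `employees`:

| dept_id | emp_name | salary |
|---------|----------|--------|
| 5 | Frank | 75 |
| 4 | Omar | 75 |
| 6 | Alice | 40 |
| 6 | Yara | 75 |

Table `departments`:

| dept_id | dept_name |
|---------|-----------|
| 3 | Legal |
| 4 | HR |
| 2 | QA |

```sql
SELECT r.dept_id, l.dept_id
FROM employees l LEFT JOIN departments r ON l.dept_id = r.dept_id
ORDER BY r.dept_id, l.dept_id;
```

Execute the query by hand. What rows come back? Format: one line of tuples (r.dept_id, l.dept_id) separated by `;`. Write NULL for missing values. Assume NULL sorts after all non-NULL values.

(4, 4); (NULL, 5); (NULL, 6); (NULL, 6)

LEFT JOIN keeps every row from `employees`; unmatched rows get NULL for `departments`'s columns.
Matching on l.dept_id = r.dept_id.
Matched pairs: 1; unmatched l rows kept: 3.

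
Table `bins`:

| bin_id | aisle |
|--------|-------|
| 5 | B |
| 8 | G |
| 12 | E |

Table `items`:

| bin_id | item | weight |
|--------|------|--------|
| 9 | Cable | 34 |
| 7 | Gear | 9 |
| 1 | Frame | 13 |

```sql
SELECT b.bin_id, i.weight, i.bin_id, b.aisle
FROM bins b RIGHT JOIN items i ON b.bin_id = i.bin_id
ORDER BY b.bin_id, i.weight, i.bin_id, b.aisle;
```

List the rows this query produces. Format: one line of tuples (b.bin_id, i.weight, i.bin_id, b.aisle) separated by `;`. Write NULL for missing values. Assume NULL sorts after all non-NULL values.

(NULL, 9, 7, NULL); (NULL, 13, 1, NULL); (NULL, 34, 9, NULL)

RIGHT JOIN keeps every row from `items`; unmatched rows get NULL for `bins`'s columns.
Matching on b.bin_id = i.bin_id.
- bin_id=5: no matching i row.
- bin_id=8: no matching i row.
- bin_id=12: no matching i row.
- 3 row(s) from i found no b partner → padded with NULL.
After projecting and ordering:
b.bin_id | i.weight | i.bin_id | b.aisle
NULL | 9 | 7 | NULL
NULL | 13 | 1 | NULL
NULL | 34 | 9 | NULL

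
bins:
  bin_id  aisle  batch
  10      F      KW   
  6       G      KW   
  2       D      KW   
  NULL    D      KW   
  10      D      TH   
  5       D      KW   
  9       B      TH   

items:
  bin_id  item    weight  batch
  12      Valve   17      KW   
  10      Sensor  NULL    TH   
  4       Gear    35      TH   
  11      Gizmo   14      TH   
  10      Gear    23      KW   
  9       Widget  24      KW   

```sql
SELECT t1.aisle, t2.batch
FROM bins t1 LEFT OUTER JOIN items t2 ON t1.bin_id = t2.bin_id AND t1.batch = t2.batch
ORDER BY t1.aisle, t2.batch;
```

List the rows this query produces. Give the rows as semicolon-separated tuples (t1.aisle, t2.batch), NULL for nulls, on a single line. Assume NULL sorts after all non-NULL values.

(B, NULL); (D, TH); (D, NULL); (D, NULL); (D, NULL); (F, KW); (G, NULL)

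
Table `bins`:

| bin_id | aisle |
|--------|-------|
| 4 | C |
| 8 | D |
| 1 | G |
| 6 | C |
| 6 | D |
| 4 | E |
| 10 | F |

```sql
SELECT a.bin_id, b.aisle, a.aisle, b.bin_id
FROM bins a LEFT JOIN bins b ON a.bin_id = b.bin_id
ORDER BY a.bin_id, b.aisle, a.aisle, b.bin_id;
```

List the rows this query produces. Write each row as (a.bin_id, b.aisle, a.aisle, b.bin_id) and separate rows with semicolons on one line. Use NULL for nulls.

(1, G, G, 1); (4, C, C, 4); (4, C, E, 4); (4, E, C, 4); (4, E, E, 4); (6, C, C, 6); (6, C, D, 6); (6, D, C, 6); (6, D, D, 6); (8, D, D, 8); (10, F, F, 10)

LEFT JOIN keeps every row from `bins a`; unmatched rows get NULL for `bins b`'s columns.
Matching on a.bin_id = b.bin_id.
- bin_id=4: 2 matching b row(s), so 2 row(s) emitted.
- bin_id=8: 1 matching b row(s), so 1 row(s) emitted.
- bin_id=1: 1 matching b row(s), so 1 row(s) emitted.
- bin_id=6: 2 matching b row(s), so 2 row(s) emitted.
- bin_id=6: 2 matching b row(s), so 2 row(s) emitted.
- bin_id=4: 2 matching b row(s), so 2 row(s) emitted.
- bin_id=10: 1 matching b row(s), so 1 row(s) emitted.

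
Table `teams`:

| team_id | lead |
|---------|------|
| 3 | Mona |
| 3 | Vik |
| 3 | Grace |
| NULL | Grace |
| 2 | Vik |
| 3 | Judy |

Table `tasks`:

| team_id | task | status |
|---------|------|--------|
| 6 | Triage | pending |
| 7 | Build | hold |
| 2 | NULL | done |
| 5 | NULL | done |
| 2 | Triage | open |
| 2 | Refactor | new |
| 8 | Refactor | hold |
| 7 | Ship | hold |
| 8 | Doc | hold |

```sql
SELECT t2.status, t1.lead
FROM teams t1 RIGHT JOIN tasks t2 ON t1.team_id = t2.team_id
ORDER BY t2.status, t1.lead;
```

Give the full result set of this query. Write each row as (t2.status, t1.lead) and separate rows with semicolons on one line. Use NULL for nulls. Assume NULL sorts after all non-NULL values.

RIGHT JOIN keeps every row from `tasks`; unmatched rows get NULL for `teams`'s columns.
Matching on t1.team_id = t2.team_id. A NULL in a compared column never satisfies the condition.
- t1 row (team_id=3): no match.
- t1 row (team_id=3): no match.
- t1 row (team_id=3): no match.
- t1 row (team_id=NULL): no match.
- t1 row (team_id=2): matches 3 t2 row(s) → 3 output row(s).
- t1 row (team_id=3): no match.
- 6 row(s) from t2 found no t1 partner → padded with NULL.
After projecting and ordering:
t2.status | t1.lead
done | Vik
done | NULL
hold | NULL
hold | NULL
hold | NULL
hold | NULL
new | Vik
open | Vik
pending | NULL

(done, Vik); (done, NULL); (hold, NULL); (hold, NULL); (hold, NULL); (hold, NULL); (new, Vik); (open, Vik); (pending, NULL)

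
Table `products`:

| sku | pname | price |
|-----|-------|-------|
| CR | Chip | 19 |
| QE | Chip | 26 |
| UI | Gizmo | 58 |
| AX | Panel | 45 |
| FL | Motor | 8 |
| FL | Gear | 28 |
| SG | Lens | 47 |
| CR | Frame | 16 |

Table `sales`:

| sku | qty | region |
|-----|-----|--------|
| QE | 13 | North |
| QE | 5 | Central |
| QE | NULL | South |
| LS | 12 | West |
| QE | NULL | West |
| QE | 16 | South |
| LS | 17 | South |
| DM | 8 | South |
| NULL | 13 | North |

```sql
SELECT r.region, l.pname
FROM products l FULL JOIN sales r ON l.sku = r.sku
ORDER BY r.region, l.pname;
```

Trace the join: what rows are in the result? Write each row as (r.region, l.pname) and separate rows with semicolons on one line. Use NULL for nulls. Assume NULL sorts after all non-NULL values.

FULL OUTER JOIN keeps every row from both sides; unmatched rows get NULL for the other side's columns.
Matching on l.sku = r.sku. A NULL in a compared column never satisfies the condition.
- sku=CR: no r row matches, row kept with r columns NULL.
- sku=QE: 5 matching r row(s), so 5 row(s) emitted.
- sku=UI: no r row matches, row kept with r columns NULL.
- sku=AX: no r row matches, row kept with r columns NULL.
- sku=FL: no r row matches, row kept with r columns NULL.
- sku=FL: no r row matches, row kept with r columns NULL.
- sku=SG: no r row matches, row kept with r columns NULL.
- sku=CR: no r row matches, row kept with r columns NULL.
- 4 r row(s) had no l match → kept, l columns NULL.

(Central, Chip); (North, Chip); (North, NULL); (South, Chip); (South, Chip); (South, NULL); (South, NULL); (West, Chip); (West, NULL); (NULL, Chip); (NULL, Frame); (NULL, Gear); (NULL, Gizmo); (NULL, Lens); (NULL, Motor); (NULL, Panel)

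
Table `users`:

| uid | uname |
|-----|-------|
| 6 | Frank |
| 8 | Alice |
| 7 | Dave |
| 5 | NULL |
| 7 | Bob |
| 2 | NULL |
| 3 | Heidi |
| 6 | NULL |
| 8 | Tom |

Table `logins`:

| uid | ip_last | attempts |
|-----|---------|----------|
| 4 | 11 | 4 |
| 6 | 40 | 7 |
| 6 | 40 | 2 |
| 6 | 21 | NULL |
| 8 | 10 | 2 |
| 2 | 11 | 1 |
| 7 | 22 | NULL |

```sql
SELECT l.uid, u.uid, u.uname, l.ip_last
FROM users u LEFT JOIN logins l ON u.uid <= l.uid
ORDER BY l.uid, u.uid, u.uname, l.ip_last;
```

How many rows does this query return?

34

LEFT JOIN keeps every row from `users`; unmatched rows get NULL for `logins`'s columns.
Matching on u.uid <= l.uid.
- u row (uid=6): matches 5 l row(s) → 5 output row(s).
- u row (uid=8): matches 1 l row(s) → 1 output row(s).
- u row (uid=7): matches 2 l row(s) → 2 output row(s).
- u row (uid=5): matches 5 l row(s) → 5 output row(s).
- u row (uid=7): matches 2 l row(s) → 2 output row(s).
- u row (uid=2): matches 7 l row(s) → 7 output row(s).
- u row (uid=3): matches 6 l row(s) → 6 output row(s).
- u row (uid=6): matches 5 l row(s) → 5 output row(s).
- u row (uid=8): matches 1 l row(s) → 1 output row(s).
Total: 34 rows.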